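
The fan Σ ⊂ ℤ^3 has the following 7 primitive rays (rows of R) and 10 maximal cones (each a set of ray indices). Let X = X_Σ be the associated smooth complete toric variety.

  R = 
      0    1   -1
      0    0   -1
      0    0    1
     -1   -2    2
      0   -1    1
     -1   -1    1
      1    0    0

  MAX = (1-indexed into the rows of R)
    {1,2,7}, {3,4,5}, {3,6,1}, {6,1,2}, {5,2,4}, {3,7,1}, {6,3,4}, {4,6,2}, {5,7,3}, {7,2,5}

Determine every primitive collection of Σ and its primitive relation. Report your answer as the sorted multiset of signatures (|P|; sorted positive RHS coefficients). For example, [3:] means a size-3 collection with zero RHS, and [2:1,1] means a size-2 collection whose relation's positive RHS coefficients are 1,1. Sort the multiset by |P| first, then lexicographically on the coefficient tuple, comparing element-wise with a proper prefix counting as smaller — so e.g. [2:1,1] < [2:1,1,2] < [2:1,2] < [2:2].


Σ has 6 primitive collections:

  P = {1,5}:  v_{1} + v_{5} = 0  ⇒ sig = [2:]
  P = {2,3}:  v_{2} + v_{3} = 0  ⇒ sig = [2:]
  P = {1,4}:  v_{1} + v_{4} = v_{6}  ⇒ sig = [2:1]
  P = {5,6}:  v_{5} + v_{6} = v_{4}  ⇒ sig = [2:1]
  P = {6,7}:  v_{6} + v_{7} = v_{5}  ⇒ sig = [2:1]
  P = {4,7}:  v_{4} + v_{7} = 2·v_{5}  ⇒ sig = [2:2]

so the primitive-relation signature multiset is
    |P|=2: 6 collections, coeffs (), (), (1), (1), (1), (2)


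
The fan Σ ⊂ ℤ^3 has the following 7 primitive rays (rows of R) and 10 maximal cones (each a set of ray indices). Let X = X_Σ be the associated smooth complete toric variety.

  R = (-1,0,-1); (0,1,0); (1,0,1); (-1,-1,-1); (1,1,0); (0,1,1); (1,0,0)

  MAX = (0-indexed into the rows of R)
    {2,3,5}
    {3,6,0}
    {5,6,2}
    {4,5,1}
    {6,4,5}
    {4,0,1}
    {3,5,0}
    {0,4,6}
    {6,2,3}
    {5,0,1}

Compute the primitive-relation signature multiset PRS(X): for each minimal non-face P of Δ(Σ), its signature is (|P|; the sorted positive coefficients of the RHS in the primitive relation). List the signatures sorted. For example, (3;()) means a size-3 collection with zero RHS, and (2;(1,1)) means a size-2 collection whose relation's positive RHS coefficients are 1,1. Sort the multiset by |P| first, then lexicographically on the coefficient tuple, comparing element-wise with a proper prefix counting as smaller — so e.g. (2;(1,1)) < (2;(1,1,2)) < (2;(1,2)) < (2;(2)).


Minimal non-faces — 9 found among 7 rays, 10 max cones:

  {0,2}:  v_{0} + v_{2} = 0  →  sig = (2;())
  {1,3}:  v_{1} + v_{3} = v_{0}  →  sig = (2;(1))
  {1,6}:  v_{1} + v_{6} = v_{4}  →  sig = (2;(1))
  {1,2}:  v_{1} + v_{2} = v_{5} + v_{6}  →  sig = (2;(1,1))
  {3,4}:  v_{3} + v_{4} = v_{0} + v_{6}  →  sig = (2;(1,1))
  {2,4}:  v_{2} + v_{4} = v_{5} + 2·v_{6}  →  sig = (2;(1,2))
  {3,5,6}:  v_{3} + v_{5} + v_{6} = 0  →  sig = (3;())
  {0,5,6}:  v_{0} + v_{5} + v_{6} = v_{1}  →  sig = (3;(1))
  {0,4,5}:  v_{0} + v_{4} + v_{5} = 2·v_{1}  →  sig = (3;(2))

Signatures (|P|; sorted positive RHS coefficients), sorted:
[(2;()), (2;(1)), (2;(1)), (2;(1,1)), (2;(1,1)), (2;(1,2)), (3;()), (3;(1)), (3;(2))]


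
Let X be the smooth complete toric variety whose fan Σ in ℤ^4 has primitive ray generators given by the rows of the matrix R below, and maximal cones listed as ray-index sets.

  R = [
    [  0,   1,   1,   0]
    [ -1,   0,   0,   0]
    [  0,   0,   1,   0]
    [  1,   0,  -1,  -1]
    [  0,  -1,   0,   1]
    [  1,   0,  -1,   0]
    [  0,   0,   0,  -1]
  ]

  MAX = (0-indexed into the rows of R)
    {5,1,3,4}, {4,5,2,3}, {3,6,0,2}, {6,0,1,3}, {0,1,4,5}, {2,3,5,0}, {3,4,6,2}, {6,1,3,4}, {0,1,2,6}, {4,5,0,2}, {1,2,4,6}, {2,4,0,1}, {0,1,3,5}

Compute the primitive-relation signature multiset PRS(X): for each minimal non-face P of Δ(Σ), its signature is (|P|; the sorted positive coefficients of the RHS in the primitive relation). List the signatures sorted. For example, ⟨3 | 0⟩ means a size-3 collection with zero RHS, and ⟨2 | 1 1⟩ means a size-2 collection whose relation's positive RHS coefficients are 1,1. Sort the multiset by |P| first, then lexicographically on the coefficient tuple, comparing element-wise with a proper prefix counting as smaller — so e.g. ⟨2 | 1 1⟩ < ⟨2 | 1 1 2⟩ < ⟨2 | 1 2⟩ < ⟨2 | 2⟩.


Primitive collections (5):

  P = {5,6}:  v_{5} + v_{6} = v_{3} — sig = ⟨2 | 1⟩
  P = {1,2,5}:  v_{1} + v_{2} + v_{5} = 0 — sig = ⟨3 | 0⟩
  P = {0,4,6}:  v_{0} + v_{4} + v_{6} = v_{2} — sig = ⟨3 | 1⟩
  P = {1,2,3}:  v_{1} + v_{2} + v_{3} = v_{6} — sig = ⟨3 | 1⟩
  P = {0,3,4}:  v_{0} + v_{3} + v_{4} = v_{2} + v_{5} — sig = ⟨3 | 1 1⟩

Sorted signature multiset PRS(X):
{ ⟨2 | 1⟩,  ⟨3 | 0⟩,  ⟨3 | 1⟩ ×2,  ⟨3 | 1 1⟩ }


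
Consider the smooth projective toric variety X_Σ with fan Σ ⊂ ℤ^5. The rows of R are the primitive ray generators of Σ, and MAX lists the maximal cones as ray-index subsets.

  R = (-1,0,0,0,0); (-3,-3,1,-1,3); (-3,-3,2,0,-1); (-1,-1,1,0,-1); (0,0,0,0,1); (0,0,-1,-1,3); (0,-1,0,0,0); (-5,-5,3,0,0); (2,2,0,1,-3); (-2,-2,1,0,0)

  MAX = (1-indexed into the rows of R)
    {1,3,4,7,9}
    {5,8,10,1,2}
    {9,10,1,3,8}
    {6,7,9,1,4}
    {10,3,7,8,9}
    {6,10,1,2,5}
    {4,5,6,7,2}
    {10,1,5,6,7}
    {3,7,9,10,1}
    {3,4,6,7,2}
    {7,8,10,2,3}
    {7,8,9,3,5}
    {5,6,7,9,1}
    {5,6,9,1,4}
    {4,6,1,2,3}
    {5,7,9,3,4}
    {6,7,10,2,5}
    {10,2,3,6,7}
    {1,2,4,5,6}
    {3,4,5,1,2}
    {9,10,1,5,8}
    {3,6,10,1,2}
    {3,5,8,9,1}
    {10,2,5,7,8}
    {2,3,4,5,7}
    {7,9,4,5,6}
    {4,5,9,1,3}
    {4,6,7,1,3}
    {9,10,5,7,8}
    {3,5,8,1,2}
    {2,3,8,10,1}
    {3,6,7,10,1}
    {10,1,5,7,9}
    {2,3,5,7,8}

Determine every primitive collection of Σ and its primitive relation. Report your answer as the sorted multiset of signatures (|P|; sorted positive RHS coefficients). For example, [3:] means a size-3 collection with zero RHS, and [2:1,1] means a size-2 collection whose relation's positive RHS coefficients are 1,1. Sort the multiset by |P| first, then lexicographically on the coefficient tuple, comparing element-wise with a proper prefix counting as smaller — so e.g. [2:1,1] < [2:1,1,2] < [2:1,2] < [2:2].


|primitive collections| = 12. Relations:

  P = {4,10}:  v_{4} + v_{10} = v_{3}  ⟹  sig = [2:1]
  P = {2,9}:  v_{2} + v_{9} = v_{4} + v_{5}  ⟹  sig = [2:1,1]
  P = {6,8}:  v_{6} + v_{8} = v_{2} + v_{10}  ⟹  sig = [2:1,1]
  P = {4,8}:  v_{4} + v_{8} = 2·v_{3} + v_{5}  ⟹  sig = [2:1,2]
  P = {6,9,10}:  v_{6} + v_{9} + v_{10} = 0  ⟹  sig = [3:]
  P = {3,5,6}:  v_{3} + v_{5} + v_{6} = v_{2}  ⟹  sig = [3:1]
  P = {3,5,10}:  v_{3} + v_{5} + v_{10} = v_{8}  ⟹  sig = [3:1]
  P = {3,6,9}:  v_{3} + v_{6} + v_{9} = v_{4}  ⟹  sig = [3:1]
  P = {1,2,7}:  v_{1} + v_{2} + v_{7} = v_{6} + 2·v_{10}  ⟹  sig = [3:1,2]
  P = {1,7,8}:  v_{1} + v_{7} + v_{8} = 3·v_{10}  ⟹  sig = [3:3]
  P = {1,4,5,7}:  v_{1} + v_{4} + v_{5} + v_{7} = v_{10}  ⟹  sig = [4:1]
  P = {1,3,5,7}:  v_{1} + v_{3} + v_{5} + v_{7} = 2·v_{10}  ⟹  sig = [4:2]

Sorted signature multiset PRS(X):
    |P|=2: 4 collections, coeffs (1), (1,1), (1,1), (1,2)
    |P|=3: 6 collections, coeffs (), (1), (1), (1), (1,2), (3)
    |P|=4: 2 collections, coeffs (1), (2)


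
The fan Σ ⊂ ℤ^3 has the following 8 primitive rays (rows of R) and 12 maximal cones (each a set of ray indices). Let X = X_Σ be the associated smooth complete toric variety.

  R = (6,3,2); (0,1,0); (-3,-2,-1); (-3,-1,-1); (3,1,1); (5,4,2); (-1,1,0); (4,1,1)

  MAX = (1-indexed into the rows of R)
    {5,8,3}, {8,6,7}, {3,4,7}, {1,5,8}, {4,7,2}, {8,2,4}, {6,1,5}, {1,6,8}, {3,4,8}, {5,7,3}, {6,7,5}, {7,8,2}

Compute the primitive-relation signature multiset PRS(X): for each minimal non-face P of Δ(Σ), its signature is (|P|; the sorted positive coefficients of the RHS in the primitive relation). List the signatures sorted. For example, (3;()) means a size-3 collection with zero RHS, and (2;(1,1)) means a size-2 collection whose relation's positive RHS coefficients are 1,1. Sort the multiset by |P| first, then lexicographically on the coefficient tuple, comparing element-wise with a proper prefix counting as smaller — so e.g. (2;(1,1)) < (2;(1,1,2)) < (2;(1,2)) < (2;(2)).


The 14 primitive collections of Σ (r=8, n=3):

  P={4,5}:  v_{4} + v_{5} = 0  so sig = (2;())
  P={1,3}:  v_{1} + v_{3} = v_{5}  so sig = (2;(1))
  P={1,7}:  v_{1} + v_{7} = v_{6}  so sig = (2;(1))
  P={2,3}:  v_{2} + v_{3} = v_{4}  so sig = (2;(1))
  P={1,4}:  v_{1} + v_{4} = v_{7} + v_{8}  so sig = (2;(1,1))
  P={2,5}:  v_{2} + v_{5} = v_{7} + v_{8}  so sig = (2;(1,1))
  P={3,6}:  v_{3} + v_{6} = v_{5} + v_{7}  so sig = (2;(1,1))
  P={4,6}:  v_{4} + v_{6} = 2·v_{7} + v_{8}  so sig = (2;(1,2))
  P={1,2}:  v_{1} + v_{2} = 2·v_{7} + 2·v_{8}  so sig = (2;(2,2))
  P={2,6}:  v_{2} + v_{6} = 3·v_{7} + 2·v_{8}  so sig = (2;(2,3))
  P={3,7,8}:  v_{3} + v_{7} + v_{8} = 0  so sig = (3;())
  P={4,7,8}:  v_{4} + v_{7} + v_{8} = v_{2}  so sig = (3;(1))
  P={5,7,8}:  v_{5} + v_{7} + v_{8} = v_{1}  so sig = (3;(1))
  P={5,6,8}:  v_{5} + v_{6} + v_{8} = 2·v_{1}  so sig = (3;(2))

Sorted signature multiset PRS(X):
    (2;())
    (2;(1))
    (2;(1))
    (2;(1))
    (2;(1,1))
    (2;(1,1))
    (2;(1,1))
    (2;(1,2))
    (2;(2,2))
    (2;(2,3))
    (3;())
    (3;(1))
    (3;(1))
    (3;(2))


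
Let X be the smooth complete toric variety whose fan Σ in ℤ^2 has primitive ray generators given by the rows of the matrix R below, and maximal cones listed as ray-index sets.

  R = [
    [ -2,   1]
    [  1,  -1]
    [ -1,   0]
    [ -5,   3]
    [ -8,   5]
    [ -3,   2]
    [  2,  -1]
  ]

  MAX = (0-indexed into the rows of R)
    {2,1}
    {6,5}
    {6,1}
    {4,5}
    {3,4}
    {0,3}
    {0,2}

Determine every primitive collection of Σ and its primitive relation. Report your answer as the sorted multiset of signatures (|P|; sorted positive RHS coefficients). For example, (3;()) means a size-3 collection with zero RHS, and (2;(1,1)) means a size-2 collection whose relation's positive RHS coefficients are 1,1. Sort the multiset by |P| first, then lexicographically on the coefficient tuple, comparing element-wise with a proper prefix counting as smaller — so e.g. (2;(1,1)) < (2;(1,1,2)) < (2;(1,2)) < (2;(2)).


14 minimal non-faces of Δ(Σ) (on 7 rays):

  • {0,6}:  v_{0} + v_{6} = 0  ⟹  sig = (2;())
  • {0,1}:  v_{0} + v_{1} = v_{2}  ⟹  sig = (2;(1))
  • {0,5}:  v_{0} + v_{5} = v_{3}  ⟹  sig = (2;(1))
  • {1,5}:  v_{1} + v_{5} = v_{0}  ⟹  sig = (2;(1))
  • {2,6}:  v_{2} + v_{6} = v_{1}  ⟹  sig = (2;(1))
  • {3,5}:  v_{3} + v_{5} = v_{4}  ⟹  sig = (2;(1))
  • {3,6}:  v_{3} + v_{6} = v_{5}  ⟹  sig = (2;(1))
  • {1,4}:  v_{1} + v_{4} = v_{0} + v_{3}  ⟹  sig = (2;(1,1))
  • {2,4}:  v_{2} + v_{4} = 2·v_{0} + v_{3}  ⟹  sig = (2;(1,2))
  • {0,4}:  v_{0} + v_{4} = 2·v_{3}  ⟹  sig = (2;(2))
  • {1,3}:  v_{1} + v_{3} = 2·v_{0}  ⟹  sig = (2;(2))
  • {2,5}:  v_{2} + v_{5} = 2·v_{0}  ⟹  sig = (2;(2))
  • {4,6}:  v_{4} + v_{6} = 2·v_{5}  ⟹  sig = (2;(2))
  • {2,3}:  v_{2} + v_{3} = 3·v_{0}  ⟹  sig = (2;(3))

so the primitive-relation signature multiset is
    |P|=2: 14 collections, coeffs (), (1), (1), (1), (1), (1), (1), (1,1), (1,2), (2), (2), (2), (2), (3)


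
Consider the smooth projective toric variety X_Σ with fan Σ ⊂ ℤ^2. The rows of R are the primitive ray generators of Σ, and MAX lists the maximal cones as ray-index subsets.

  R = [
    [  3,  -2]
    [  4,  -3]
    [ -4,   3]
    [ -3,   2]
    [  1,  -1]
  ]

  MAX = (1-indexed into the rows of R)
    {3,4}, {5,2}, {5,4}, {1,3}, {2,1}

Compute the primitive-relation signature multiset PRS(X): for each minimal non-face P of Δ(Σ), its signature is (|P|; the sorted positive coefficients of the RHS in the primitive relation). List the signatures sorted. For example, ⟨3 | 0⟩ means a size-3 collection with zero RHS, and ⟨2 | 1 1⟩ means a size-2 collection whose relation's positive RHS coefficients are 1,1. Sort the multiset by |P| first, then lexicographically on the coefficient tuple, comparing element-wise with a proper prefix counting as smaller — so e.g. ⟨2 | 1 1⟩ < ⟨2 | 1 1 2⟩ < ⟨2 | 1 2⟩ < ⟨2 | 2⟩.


Minimal non-faces — 5 found among 5 rays, 5 max cones:

  P={1,4}:  v_{1} + v_{4} = 0  ⟹  sig = ⟨2 | 0⟩
  P={2,3}:  v_{2} + v_{3} = 0  ⟹  sig = ⟨2 | 0⟩
  P={1,5}:  v_{1} + v_{5} = v_{2}  ⟹  sig = ⟨2 | 1⟩
  P={2,4}:  v_{2} + v_{4} = v_{5}  ⟹  sig = ⟨2 | 1⟩
  P={3,5}:  v_{3} + v_{5} = v_{4}  ⟹  sig = ⟨2 | 1⟩

Sorted signature multiset PRS(X):
{ ⟨2 | 0⟩ ×2,  ⟨2 | 1⟩ ×3 }


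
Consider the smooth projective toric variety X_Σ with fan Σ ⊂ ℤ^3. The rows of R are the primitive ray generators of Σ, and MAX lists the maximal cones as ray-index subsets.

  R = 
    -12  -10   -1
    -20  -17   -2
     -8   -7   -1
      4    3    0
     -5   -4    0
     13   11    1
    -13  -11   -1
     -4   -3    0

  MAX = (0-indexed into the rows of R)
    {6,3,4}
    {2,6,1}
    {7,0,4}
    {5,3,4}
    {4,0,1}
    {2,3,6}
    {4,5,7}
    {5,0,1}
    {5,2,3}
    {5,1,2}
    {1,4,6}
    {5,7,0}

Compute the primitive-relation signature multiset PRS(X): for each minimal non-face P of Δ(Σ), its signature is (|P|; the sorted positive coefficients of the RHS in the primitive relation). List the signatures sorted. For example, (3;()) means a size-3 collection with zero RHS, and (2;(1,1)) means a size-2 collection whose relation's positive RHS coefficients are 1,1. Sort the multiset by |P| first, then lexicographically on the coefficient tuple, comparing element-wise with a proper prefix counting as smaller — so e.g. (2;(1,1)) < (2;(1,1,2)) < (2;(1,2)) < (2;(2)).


12 collections generate NE(X_Σ); each relation:

  P={3,7}:  v_{3} + v_{7} = 0 — sig = (2;())
  P={5,6}:  v_{5} + v_{6} = 0 — sig = (2;())
  P={0,2}:  v_{0} + v_{2} = v_{1} — sig = (2;(1))
  P={0,3}:  v_{0} + v_{3} = v_{2} — sig = (2;(1))
  P={2,4}:  v_{2} + v_{4} = v_{6} — sig = (2;(1))
  P={2,7}:  v_{2} + v_{7} = v_{0} — sig = (2;(1))
  P={0,6}:  v_{0} + v_{6} = v_{1} + v_{4} — sig = (2;(1,1))
  P={6,7}:  v_{6} + v_{7} = v_{0} + v_{4} — sig = (2;(1,1))
  P={1,3}:  v_{1} + v_{3} = 2·v_{2} — sig = (2;(2))
  P={1,7}:  v_{1} + v_{7} = 2·v_{0} — sig = (2;(2))
  P={0,4,5}:  v_{0} + v_{4} + v_{5} = v_{7} — sig = (3;(1))
  P={1,4,5}:  v_{1} + v_{4} + v_{5} = v_{0} — sig = (3;(1))

Hence PRS(X_Σ) =
[(2;()), (2;()), (2;(1)), (2;(1)), (2;(1)), (2;(1)), (2;(1,1)), (2;(1,1)), (2;(2)), (2;(2)), (3;(1)), (3;(1))]


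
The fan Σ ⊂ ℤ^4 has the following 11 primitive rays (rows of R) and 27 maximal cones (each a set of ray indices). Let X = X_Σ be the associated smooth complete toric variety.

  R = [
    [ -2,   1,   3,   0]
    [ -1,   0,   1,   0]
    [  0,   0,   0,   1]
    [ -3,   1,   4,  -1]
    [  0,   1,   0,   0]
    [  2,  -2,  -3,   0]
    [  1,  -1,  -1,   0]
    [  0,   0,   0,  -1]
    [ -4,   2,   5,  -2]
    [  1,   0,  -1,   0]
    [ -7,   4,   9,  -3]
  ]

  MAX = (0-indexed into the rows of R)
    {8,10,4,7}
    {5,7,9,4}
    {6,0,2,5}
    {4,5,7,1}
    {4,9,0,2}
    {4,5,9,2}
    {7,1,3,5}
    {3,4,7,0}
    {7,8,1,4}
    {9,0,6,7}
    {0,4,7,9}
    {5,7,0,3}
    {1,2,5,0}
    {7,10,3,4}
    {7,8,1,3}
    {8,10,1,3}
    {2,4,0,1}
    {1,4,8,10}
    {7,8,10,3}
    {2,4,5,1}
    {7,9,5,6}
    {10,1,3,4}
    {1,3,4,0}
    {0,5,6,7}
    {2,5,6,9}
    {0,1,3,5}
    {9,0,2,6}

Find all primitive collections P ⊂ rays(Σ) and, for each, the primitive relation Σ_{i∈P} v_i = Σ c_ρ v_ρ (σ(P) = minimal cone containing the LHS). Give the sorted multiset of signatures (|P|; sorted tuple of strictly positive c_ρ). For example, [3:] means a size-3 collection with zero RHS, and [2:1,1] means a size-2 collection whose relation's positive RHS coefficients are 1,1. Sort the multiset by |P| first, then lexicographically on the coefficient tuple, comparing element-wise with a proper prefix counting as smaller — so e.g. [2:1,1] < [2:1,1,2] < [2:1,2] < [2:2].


24 minimal non-faces of Δ(Σ) (on 11 rays):

  P = {1,9}:  v_{1} + v_{9} = 0 — sig = [2:]
  P = {2,7}:  v_{2} + v_{7} = 0 — sig = [2:]
  P = {4,6}:  v_{4} + v_{6} = v_{9} — sig = [2:1]
  P = {1,6}:  v_{1} + v_{6} = v_{0} + v_{5} — sig = [2:1,1]
  P = {2,3}:  v_{2} + v_{3} = v_{0} + v_{1} — sig = [2:1,1]
  P = {3,9}:  v_{3} + v_{9} = v_{0} + v_{7} — sig = [2:1,1]
  P = {6,8}:  v_{6} + v_{8} = v_{3} + v_{7} — sig = [2:1,1]
  P = {2,8}:  v_{2} + v_{8} = v_{1} + v_{3} + v_{4} — sig = [2:1,1,1]
  P = {5,10}:  v_{5} + v_{10} = v_{1} + v_{7} + v_{8} — sig = [2:1,1,1]
  P = {8,9}:  v_{8} + v_{9} = v_{3} + v_{4} + v_{7} — sig = [2:1,1,1]
  P = {3,6}:  v_{3} + v_{6} = 2·v_{0} + v_{5} + v_{7} — sig = [2:1,1,2]
  P = {6,10}:  v_{6} + v_{10} = 2·v_{3} + v_{4} + v_{7} — sig = [2:1,1,2]
  P = {0,8}:  v_{0} + v_{8} = 2·v_{3} + v_{4} — sig = [2:1,2]
  P = {2,10}:  v_{2} + v_{10} = v_{1} + 2·v_{3} + 2·v_{4} — sig = [2:1,2,2]
  P = {9,10}:  v_{9} + v_{10} = 2·v_{3} + 2·v_{4} + v_{7} — sig = [2:1,2,2]
  P = {5,8}:  v_{5} + v_{8} = 2·v_{1} + 2·v_{7} — sig = [2:2,2]
  P = {0,10}:  v_{0} + v_{10} = 3·v_{3} + 2·v_{4} — sig = [2:2,3]
  P = {0,4,5}:  v_{0} + v_{4} + v_{5} = 0 — sig = [3:]
  P = {0,1,7}:  v_{0} + v_{1} + v_{7} = v_{3} — sig = [3:1]
  P = {0,5,9}:  v_{0} + v_{5} + v_{9} = v_{6} — sig = [3:1]
  P = {3,4,8}:  v_{3} + v_{4} + v_{8} = v_{10} — sig = [3:1]
  P = {3,4,5}:  v_{3} + v_{4} + v_{5} = v_{1} + v_{7} — sig = [3:1,1]
  P = {1,7,10}:  v_{1} + v_{7} + v_{10} = 2·v_{8} — sig = [3:2]
  P = {1,3,4,7}:  v_{1} + v_{3} + v_{4} + v_{7} = v_{8} — sig = [4:1]

so the primitive-relation signature multiset is
[[2:], [2:], [2:1], [2:1,1], [2:1,1], [2:1,1], [2:1,1], [2:1,1,1], [2:1,1,1], [2:1,1,1], [2:1,1,2], [2:1,1,2], [2:1,2], [2:1,2,2], [2:1,2,2], [2:2,2], [2:2,3], [3:], [3:1], [3:1], [3:1], [3:1,1], [3:2], [4:1]]


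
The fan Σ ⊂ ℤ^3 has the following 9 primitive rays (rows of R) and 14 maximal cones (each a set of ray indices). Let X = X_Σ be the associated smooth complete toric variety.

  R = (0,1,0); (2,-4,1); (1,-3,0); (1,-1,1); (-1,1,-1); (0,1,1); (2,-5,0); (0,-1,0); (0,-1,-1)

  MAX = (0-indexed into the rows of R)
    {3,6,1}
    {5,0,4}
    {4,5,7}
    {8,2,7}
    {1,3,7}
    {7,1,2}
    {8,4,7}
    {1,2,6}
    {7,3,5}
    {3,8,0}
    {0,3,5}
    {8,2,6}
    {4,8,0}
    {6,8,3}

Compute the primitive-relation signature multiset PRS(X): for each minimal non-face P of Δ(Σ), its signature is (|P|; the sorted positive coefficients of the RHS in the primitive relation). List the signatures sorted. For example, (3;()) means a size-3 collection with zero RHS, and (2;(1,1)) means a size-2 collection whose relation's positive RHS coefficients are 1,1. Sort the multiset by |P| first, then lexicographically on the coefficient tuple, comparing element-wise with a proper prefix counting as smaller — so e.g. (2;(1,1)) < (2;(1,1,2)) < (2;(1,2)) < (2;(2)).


16 collections generate NE(X_Σ); each relation:

  {0,7}:  v_{0} + v_{7} = 0 — sig = (2;())
  {3,4}:  v_{3} + v_{4} = 0 — sig = (2;())
  {5,8}:  v_{5} + v_{8} = 0 — sig = (2;())
  {1,4}:  v_{1} + v_{4} = v_{2} — sig = (2;(1))
  {1,8}:  v_{1} + v_{8} = v_{6} — sig = (2;(1))
  {2,3}:  v_{2} + v_{3} = v_{1} — sig = (2;(1))
  {5,6}:  v_{5} + v_{6} = v_{1} — sig = (2;(1))
  {0,2}:  v_{0} + v_{2} = v_{3} + v_{8} — sig = (2;(1,1))
  {2,4}:  v_{2} + v_{4} = v_{7} + v_{8} — sig = (2;(1,1))
  {2,5}:  v_{2} + v_{5} = v_{3} + v_{7} — sig = (2;(1,1))
  {4,6}:  v_{4} + v_{6} = v_{2} + v_{8} — sig = (2;(1,1))
  {0,1}:  v_{0} + v_{1} = 2·v_{3} + v_{8} — sig = (2;(1,2))
  {1,5}:  v_{1} + v_{5} = 2·v_{3} + v_{7} — sig = (2;(1,2))
  {6,7}:  v_{6} + v_{7} = 2·v_{2} — sig = (2;(2))
  {0,6}:  v_{0} + v_{6} = 2·v_{3} + 2·v_{8} — sig = (2;(2,2))
  {3,7,8}:  v_{3} + v_{7} + v_{8} = v_{2} — sig = (3;(1))

Sorted signature multiset PRS(X):
    |P|=2: 15 collections, coeffs (), (), (), (1), (1), (1), (1), (1,1), (1,1), (1,1), (1,1), (1,2), (1,2), (2), (2,2)
    |P|=3: 1 collection, coeffs (1)


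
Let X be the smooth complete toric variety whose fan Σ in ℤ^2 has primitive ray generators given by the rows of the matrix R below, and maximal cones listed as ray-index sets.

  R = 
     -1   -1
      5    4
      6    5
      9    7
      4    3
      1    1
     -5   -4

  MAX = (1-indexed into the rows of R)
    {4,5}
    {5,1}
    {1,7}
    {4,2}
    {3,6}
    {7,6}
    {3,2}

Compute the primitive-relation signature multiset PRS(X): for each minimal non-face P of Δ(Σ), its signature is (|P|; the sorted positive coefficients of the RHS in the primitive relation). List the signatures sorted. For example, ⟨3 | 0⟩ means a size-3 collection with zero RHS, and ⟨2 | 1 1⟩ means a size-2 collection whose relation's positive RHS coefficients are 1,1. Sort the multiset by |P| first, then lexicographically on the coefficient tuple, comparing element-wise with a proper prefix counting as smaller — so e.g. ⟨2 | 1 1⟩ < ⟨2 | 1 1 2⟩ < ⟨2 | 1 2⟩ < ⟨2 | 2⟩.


The 14 primitive collections of Σ (r=7, n=2):

  {1,6}:  v_{1} + v_{6} = 0  ⇒ sig = ⟨2 | 0⟩
  {2,7}:  v_{2} + v_{7} = 0  ⇒ sig = ⟨2 | 0⟩
  {1,2}:  v_{1} + v_{2} = v_{5}  ⇒ sig = ⟨2 | 1⟩
  {1,3}:  v_{1} + v_{3} = v_{2}  ⇒ sig = ⟨2 | 1⟩
  {2,5}:  v_{2} + v_{5} = v_{4}  ⇒ sig = ⟨2 | 1⟩
  {2,6}:  v_{2} + v_{6} = v_{3}  ⇒ sig = ⟨2 | 1⟩
  {3,7}:  v_{3} + v_{7} = v_{6}  ⇒ sig = ⟨2 | 1⟩
  {4,7}:  v_{4} + v_{7} = v_{5}  ⇒ sig = ⟨2 | 1⟩
  {5,6}:  v_{5} + v_{6} = v_{2}  ⇒ sig = ⟨2 | 1⟩
  {5,7}:  v_{5} + v_{7} = v_{1}  ⇒ sig = ⟨2 | 1⟩
  {1,4}:  v_{1} + v_{4} = 2·v_{5}  ⇒ sig = ⟨2 | 2⟩
  {3,5}:  v_{3} + v_{5} = 2·v_{2}  ⇒ sig = ⟨2 | 2⟩
  {4,6}:  v_{4} + v_{6} = 2·v_{2}  ⇒ sig = ⟨2 | 2⟩
  {3,4}:  v_{3} + v_{4} = 3·v_{2}  ⇒ sig = ⟨2 | 3⟩

Signatures (|P|; sorted positive RHS coefficients), sorted:
    ⟨2 | 0⟩
    ⟨2 | 0⟩
    ⟨2 | 1⟩
    ⟨2 | 1⟩
    ⟨2 | 1⟩
    ⟨2 | 1⟩
    ⟨2 | 1⟩
    ⟨2 | 1⟩
    ⟨2 | 1⟩
    ⟨2 | 1⟩
    ⟨2 | 2⟩
    ⟨2 | 2⟩
    ⟨2 | 2⟩
    ⟨2 | 3⟩


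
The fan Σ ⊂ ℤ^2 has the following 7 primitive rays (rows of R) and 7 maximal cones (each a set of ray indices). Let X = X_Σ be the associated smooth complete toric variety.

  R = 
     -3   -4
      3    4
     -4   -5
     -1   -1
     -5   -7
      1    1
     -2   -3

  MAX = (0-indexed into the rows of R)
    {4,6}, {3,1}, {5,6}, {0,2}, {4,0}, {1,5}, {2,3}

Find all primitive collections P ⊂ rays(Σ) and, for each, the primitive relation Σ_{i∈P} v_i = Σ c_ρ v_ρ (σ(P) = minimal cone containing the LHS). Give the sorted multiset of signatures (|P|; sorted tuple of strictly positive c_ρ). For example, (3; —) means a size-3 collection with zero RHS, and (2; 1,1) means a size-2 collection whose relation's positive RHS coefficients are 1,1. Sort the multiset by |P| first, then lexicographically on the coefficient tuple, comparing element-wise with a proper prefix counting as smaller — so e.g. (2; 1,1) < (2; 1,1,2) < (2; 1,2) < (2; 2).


14 collections generate NE(X_Σ); each relation:

  {0,1}:  v_{0} + v_{1} = 0  ⟹  sig = (2; —)
  {3,5}:  v_{3} + v_{5} = 0  ⟹  sig = (2; —)
  {0,3}:  v_{0} + v_{3} = v_{2}  ⟹  sig = (2; 1)
  {0,5}:  v_{0} + v_{5} = v_{6}  ⟹  sig = (2; 1)
  {0,6}:  v_{0} + v_{6} = v_{4}  ⟹  sig = (2; 1)
  {1,2}:  v_{1} + v_{2} = v_{3}  ⟹  sig = (2; 1)
  {1,4}:  v_{1} + v_{4} = v_{6}  ⟹  sig = (2; 1)
  {1,6}:  v_{1} + v_{6} = v_{5}  ⟹  sig = (2; 1)
  {2,5}:  v_{2} + v_{5} = v_{0}  ⟹  sig = (2; 1)
  {3,6}:  v_{3} + v_{6} = v_{0}  ⟹  sig = (2; 1)
  {2,6}:  v_{2} + v_{6} = 2·v_{0}  ⟹  sig = (2; 2)
  {3,4}:  v_{3} + v_{4} = 2·v_{0}  ⟹  sig = (2; 2)
  {4,5}:  v_{4} + v_{5} = 2·v_{6}  ⟹  sig = (2; 2)
  {2,4}:  v_{2} + v_{4} = 3·v_{0}  ⟹  sig = (2; 3)

Signatures (|P|; sorted positive RHS coefficients), sorted:
    |P|=2: 14 collections, coeffs (), (), (1), (1), (1), (1), (1), (1), (1), (1), (2), (2), (2), (3)


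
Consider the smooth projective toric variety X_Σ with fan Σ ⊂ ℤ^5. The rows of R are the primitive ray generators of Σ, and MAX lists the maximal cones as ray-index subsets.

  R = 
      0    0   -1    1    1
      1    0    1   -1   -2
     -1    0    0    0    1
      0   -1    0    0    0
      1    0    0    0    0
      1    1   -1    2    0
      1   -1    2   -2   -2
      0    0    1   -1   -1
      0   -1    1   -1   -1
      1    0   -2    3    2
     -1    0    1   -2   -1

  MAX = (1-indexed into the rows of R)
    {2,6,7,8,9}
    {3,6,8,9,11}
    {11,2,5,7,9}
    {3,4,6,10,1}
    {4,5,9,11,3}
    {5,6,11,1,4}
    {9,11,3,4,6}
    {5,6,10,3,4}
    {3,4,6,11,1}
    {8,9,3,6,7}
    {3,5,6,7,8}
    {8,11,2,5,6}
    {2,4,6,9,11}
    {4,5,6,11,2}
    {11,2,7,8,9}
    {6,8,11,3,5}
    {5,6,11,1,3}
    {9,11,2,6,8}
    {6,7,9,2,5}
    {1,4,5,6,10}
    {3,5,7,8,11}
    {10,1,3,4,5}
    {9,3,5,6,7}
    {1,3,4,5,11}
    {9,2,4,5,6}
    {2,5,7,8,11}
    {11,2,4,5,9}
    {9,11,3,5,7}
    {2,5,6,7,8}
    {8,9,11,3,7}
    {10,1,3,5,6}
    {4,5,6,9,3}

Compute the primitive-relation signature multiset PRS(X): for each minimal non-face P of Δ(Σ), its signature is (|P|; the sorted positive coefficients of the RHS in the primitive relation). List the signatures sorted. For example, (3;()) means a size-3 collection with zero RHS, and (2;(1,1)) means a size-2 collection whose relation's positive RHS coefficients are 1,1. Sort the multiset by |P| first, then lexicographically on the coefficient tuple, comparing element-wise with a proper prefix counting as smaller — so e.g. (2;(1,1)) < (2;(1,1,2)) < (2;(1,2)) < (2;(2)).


Δ(Σ) — 11 vertices, 17 min non-faces:

  P={1,8}:  v_{1} + v_{8} = 0  ⇒ sig = (2;())
  P={1,9}:  v_{1} + v_{9} = v_{4}  ⇒ sig = (2;(1))
  P={2,3}:  v_{2} + v_{3} = v_{8}  ⇒ sig = (2;(1))
  P={4,8}:  v_{4} + v_{8} = v_{9}  ⇒ sig = (2;(1))
  P={10,11}:  v_{10} + v_{11} = v_{1}  ⇒ sig = (2;(1))
  P={1,7}:  v_{1} + v_{7} = v_{5} + v_{9}  ⇒ sig = (2;(1,1))
  P={2,10}:  v_{2} + v_{10} = v_{4} + v_{5} + v_{6}  ⇒ sig = (2;(1,1,1))
  P={1,2}:  v_{1} + v_{2} = v_{4} + v_{5} + v_{6} + v_{11}  ⇒ sig = (2;(1,1,1,1))
  P={8,10}:  v_{8} + v_{10} = v_{3} + v_{4} + v_{5} + v_{6}  ⇒ sig = (2;(1,1,1,1))
  P={7,10}:  v_{7} + v_{10} = v_{3} + v_{4} + 2·v_{5} + v_{6} + v_{9}  ⇒ sig = (2;(1,1,1,1,2))
  P={9,10}:  v_{9} + v_{10} = v_{3} + 2·v_{4} + v_{5} + v_{6}  ⇒ sig = (2;(1,1,1,2))
  P={4,7}:  v_{4} + v_{7} = v_{5} + 2·v_{9}  ⇒ sig = (2;(1,2))
  P={5,8,9}:  v_{5} + v_{8} + v_{9} = v_{7}  ⇒ sig = (3;(1))
  P={6,7,11}:  v_{6} + v_{7} + v_{11} = v_{2} + v_{8}  ⇒ sig = (3;(1,1))
  P={5,6,9,11}:  v_{5} + v_{6} + v_{9} + v_{11} = v_{2}  ⇒ sig = (4;(1))
  P={3,4,5,6,11}:  v_{3} + v_{4} + v_{5} + v_{6} + v_{11} = 0  ⇒ sig = (5;())
  P={1,3,4,5,6}:  v_{1} + v_{3} + v_{4} + v_{5} + v_{6} = v_{10}  ⇒ sig = (5;(1))

so the primitive-relation signature multiset is
    |P|=2: 12 collections, coeffs (), (1), (1), (1), (1), (1,1), (1,1,1), (1,1,1,1), (1,1,1,1), (1,1,1,1,2), (1,1,1,2), (1,2)
    |P|=3: 2 collections, coeffs (1), (1,1)
    |P|=4: 1 collection, coeffs (1)
    |P|=5: 2 collections, coeffs (), (1)


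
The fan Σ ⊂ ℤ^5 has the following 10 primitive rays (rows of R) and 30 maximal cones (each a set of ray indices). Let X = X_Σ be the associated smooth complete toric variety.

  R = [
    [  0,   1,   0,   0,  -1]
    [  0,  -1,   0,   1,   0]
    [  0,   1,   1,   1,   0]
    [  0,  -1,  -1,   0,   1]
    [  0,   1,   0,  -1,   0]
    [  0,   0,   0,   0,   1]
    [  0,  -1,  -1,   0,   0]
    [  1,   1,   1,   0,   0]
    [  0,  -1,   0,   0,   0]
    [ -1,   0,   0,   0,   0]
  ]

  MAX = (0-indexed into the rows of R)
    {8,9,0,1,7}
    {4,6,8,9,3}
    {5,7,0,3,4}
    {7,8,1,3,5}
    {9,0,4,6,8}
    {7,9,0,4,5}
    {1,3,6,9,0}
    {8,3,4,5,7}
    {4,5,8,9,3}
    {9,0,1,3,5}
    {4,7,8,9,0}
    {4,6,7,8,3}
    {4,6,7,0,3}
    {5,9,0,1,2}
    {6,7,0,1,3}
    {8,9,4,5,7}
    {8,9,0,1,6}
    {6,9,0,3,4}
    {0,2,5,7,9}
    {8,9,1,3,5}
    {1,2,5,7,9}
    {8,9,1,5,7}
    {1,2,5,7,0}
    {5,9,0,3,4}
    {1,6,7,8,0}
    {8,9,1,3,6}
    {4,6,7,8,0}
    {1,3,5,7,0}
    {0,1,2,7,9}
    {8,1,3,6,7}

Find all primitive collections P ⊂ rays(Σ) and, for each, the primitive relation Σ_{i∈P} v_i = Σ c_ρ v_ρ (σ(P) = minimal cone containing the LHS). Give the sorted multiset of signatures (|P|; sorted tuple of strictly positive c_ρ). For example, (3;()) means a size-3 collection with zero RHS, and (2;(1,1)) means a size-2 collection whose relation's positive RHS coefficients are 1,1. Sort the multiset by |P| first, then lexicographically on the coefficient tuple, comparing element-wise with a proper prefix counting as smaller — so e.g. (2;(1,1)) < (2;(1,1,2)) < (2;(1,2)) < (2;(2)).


Σ has 11 primitive collections:

  P = {1,4}:  v_{1} + v_{4} = 0  ⇒ sig = (2;())
  P = {5,6}:  v_{5} + v_{6} = v_{3}  ⇒ sig = (2;(1))
  P = {2,6}:  v_{2} + v_{6} = v_{0} + v_{1} + v_{5}  ⇒ sig = (2;(1,1,1))
  P = {2,8}:  v_{2} + v_{8} = v_{1} + v_{7} + v_{9}  ⇒ sig = (2;(1,1,1))
  P = {2,4}:  v_{2} + v_{4} = v_{0} + v_{5} + v_{7} + v_{9}  ⇒ sig = (2;(1,1,1,1))
  P = {2,3}:  v_{2} + v_{3} = v_{0} + v_{1} + 2·v_{5}  ⇒ sig = (2;(1,1,2))
  P = {0,5,8}:  v_{0} + v_{5} + v_{8} = 0  ⇒ sig = (3;())
  P = {6,7,9}:  v_{6} + v_{7} + v_{9} = 0  ⇒ sig = (3;())
  P = {0,3,8}:  v_{0} + v_{3} + v_{8} = v_{6}  ⇒ sig = (3;(1))
  P = {3,7,9}:  v_{3} + v_{7} + v_{9} = v_{5}  ⇒ sig = (3;(1))
  P = {0,1,5,7,9}:  v_{0} + v_{1} + v_{5} + v_{7} + v_{9} = v_{2}  ⇒ sig = (5;(1))

Hence PRS(X_Σ) =
[(2;()), (2;(1)), (2;(1,1,1)), (2;(1,1,1)), (2;(1,1,1,1)), (2;(1,1,2)), (3;()), (3;()), (3;(1)), (3;(1)), (5;(1))]


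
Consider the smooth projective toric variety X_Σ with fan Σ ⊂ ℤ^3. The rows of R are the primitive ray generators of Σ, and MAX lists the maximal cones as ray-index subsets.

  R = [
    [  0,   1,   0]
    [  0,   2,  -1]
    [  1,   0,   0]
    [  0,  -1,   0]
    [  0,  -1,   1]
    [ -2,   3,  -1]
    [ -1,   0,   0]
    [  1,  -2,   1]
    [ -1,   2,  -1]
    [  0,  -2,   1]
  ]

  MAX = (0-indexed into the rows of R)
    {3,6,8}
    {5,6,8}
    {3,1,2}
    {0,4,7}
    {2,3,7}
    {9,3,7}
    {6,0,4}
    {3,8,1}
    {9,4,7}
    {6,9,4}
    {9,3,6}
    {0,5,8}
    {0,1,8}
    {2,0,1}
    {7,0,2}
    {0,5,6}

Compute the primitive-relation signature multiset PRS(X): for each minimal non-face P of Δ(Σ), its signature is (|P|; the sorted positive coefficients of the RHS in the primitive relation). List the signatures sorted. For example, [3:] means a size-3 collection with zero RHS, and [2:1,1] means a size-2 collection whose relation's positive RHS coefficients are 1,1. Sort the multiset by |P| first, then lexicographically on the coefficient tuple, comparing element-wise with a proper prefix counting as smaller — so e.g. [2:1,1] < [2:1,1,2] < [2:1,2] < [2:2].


Δ(Σ) — 10 vertices, 22 min non-faces:

  {0,3}:  v_{0} + v_{3} = 0  ⇒ sig = [2:]
  {1,9}:  v_{1} + v_{9} = 0  ⇒ sig = [2:]
  {2,6}:  v_{2} + v_{6} = 0  ⇒ sig = [2:]
  {7,8}:  v_{7} + v_{8} = 0  ⇒ sig = [2:]
  {0,9}:  v_{0} + v_{9} = v_{4}  ⇒ sig = [2:1]
  {1,4}:  v_{1} + v_{4} = v_{0}  ⇒ sig = [2:1]
  {1,6}:  v_{1} + v_{6} = v_{8}  ⇒ sig = [2:1]
  {1,7}:  v_{1} + v_{7} = v_{2}  ⇒ sig = [2:1]
  {2,8}:  v_{2} + v_{8} = v_{1}  ⇒ sig = [2:1]
  {2,9}:  v_{2} + v_{9} = v_{7}  ⇒ sig = [2:1]
  {3,4}:  v_{3} + v_{4} = v_{9}  ⇒ sig = [2:1]
  {6,7}:  v_{6} + v_{7} = v_{9}  ⇒ sig = [2:1]
  {8,9}:  v_{8} + v_{9} = v_{6}  ⇒ sig = [2:1]
  {2,4}:  v_{2} + v_{4} = v_{0} + v_{7}  ⇒ sig = [2:1,1]
  {2,5}:  v_{2} + v_{5} = v_{0} + v_{8}  ⇒ sig = [2:1,1]
  {3,5}:  v_{3} + v_{5} = v_{6} + v_{8}  ⇒ sig = [2:1,1]
  {4,8}:  v_{4} + v_{8} = v_{0} + v_{6}  ⇒ sig = [2:1,1]
  {5,7}:  v_{5} + v_{7} = v_{0} + v_{6}  ⇒ sig = [2:1,1]
  {1,5}:  v_{1} + v_{5} = v_{0} + 2·v_{8}  ⇒ sig = [2:1,2]
  {5,9}:  v_{5} + v_{9} = v_{0} + 2·v_{6}  ⇒ sig = [2:1,2]
  {4,5}:  v_{4} + v_{5} = 2·v_{0} + 2·v_{6}  ⇒ sig = [2:2,2]
  {0,6,8}:  v_{0} + v_{6} + v_{8} = v_{5}  ⇒ sig = [3:1]

so the primitive-relation signature multiset is
    |P|=2: 21 collections, coeffs (), (), (), (), (1), (1), (1), (1), (1), (1), (1), (1), (1), (1,1), (1,1), (1,1), (1,1), (1,1), (1,2), (1,2), (2,2)
    |P|=3: 1 collection, coeffs (1)


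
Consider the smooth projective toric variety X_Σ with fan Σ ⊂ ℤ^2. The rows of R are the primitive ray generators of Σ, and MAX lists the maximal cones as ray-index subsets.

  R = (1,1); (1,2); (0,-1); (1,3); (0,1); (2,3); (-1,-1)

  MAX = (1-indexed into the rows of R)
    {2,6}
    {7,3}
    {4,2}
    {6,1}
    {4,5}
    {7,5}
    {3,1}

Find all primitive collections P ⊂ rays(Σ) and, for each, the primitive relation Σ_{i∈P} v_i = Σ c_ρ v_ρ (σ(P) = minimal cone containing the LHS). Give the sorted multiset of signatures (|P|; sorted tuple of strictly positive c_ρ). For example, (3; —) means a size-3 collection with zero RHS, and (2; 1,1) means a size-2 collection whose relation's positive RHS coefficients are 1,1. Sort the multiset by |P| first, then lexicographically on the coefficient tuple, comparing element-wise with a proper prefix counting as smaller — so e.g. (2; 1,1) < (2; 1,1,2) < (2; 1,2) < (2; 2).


The 14 primitive collections of Σ (r=7, n=2):

  P = {1,7}:  v_{1} + v_{7} = 0 — sig = (2; —)
  P = {3,5}:  v_{3} + v_{5} = 0 — sig = (2; —)
  P = {1,2}:  v_{1} + v_{2} = v_{6} — sig = (2; 1)
  P = {1,5}:  v_{1} + v_{5} = v_{2} — sig = (2; 1)
  P = {2,3}:  v_{2} + v_{3} = v_{1} — sig = (2; 1)
  P = {2,5}:  v_{2} + v_{5} = v_{4} — sig = (2; 1)
  P = {2,7}:  v_{2} + v_{7} = v_{5} — sig = (2; 1)
  P = {3,4}:  v_{3} + v_{4} = v_{2} — sig = (2; 1)
  P = {6,7}:  v_{6} + v_{7} = v_{2} — sig = (2; 1)
  P = {1,4}:  v_{1} + v_{4} = 2·v_{2} — sig = (2; 2)
  P = {3,6}:  v_{3} + v_{6} = 2·v_{1} — sig = (2; 2)
  P = {4,7}:  v_{4} + v_{7} = 2·v_{5} — sig = (2; 2)
  P = {5,6}:  v_{5} + v_{6} = 2·v_{2} — sig = (2; 2)
  P = {4,6}:  v_{4} + v_{6} = 3·v_{2} — sig = (2; 3)

so the primitive-relation signature multiset is
    |P|=2: 14 collections, coeffs (), (), (1), (1), (1), (1), (1), (1), (1), (2), (2), (2), (2), (3)


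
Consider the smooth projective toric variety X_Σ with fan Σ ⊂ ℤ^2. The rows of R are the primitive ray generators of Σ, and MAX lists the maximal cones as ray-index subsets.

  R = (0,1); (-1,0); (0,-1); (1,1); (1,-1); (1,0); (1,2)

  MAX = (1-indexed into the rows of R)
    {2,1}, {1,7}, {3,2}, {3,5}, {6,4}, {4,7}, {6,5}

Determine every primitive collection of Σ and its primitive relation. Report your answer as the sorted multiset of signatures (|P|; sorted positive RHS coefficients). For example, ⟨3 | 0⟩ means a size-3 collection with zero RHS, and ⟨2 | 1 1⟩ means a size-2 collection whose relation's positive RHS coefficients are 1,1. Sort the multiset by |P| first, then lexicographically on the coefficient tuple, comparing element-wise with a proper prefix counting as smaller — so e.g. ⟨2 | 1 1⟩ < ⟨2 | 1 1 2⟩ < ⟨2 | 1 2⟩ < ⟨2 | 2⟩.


Σ has 14 primitive collections:

  {1,3}:  v_{1} + v_{3} = 0  so sig = ⟨2 | 0⟩
  {2,6}:  v_{2} + v_{6} = 0  so sig = ⟨2 | 0⟩
  {1,4}:  v_{1} + v_{4} = v_{7}  so sig = ⟨2 | 1⟩
  {1,5}:  v_{1} + v_{5} = v_{6}  so sig = ⟨2 | 1⟩
  {1,6}:  v_{1} + v_{6} = v_{4}  so sig = ⟨2 | 1⟩
  {2,4}:  v_{2} + v_{4} = v_{1}  so sig = ⟨2 | 1⟩
  {2,5}:  v_{2} + v_{5} = v_{3}  so sig = ⟨2 | 1⟩
  {3,4}:  v_{3} + v_{4} = v_{6}  so sig = ⟨2 | 1⟩
  {3,6}:  v_{3} + v_{6} = v_{5}  so sig = ⟨2 | 1⟩
  {3,7}:  v_{3} + v_{7} = v_{4}  so sig = ⟨2 | 1⟩
  {5,7}:  v_{5} + v_{7} = v_{4} + v_{6}  so sig = ⟨2 | 1 1⟩
  {2,7}:  v_{2} + v_{7} = 2·v_{1}  so sig = ⟨2 | 2⟩
  {4,5}:  v_{4} + v_{5} = 2·v_{6}  so sig = ⟨2 | 2⟩
  {6,7}:  v_{6} + v_{7} = 2·v_{4}  so sig = ⟨2 | 2⟩

Hence PRS(X_Σ) =
[⟨2 | 0⟩, ⟨2 | 0⟩, ⟨2 | 1⟩, ⟨2 | 1⟩, ⟨2 | 1⟩, ⟨2 | 1⟩, ⟨2 | 1⟩, ⟨2 | 1⟩, ⟨2 | 1⟩, ⟨2 | 1⟩, ⟨2 | 1 1⟩, ⟨2 | 2⟩, ⟨2 | 2⟩, ⟨2 | 2⟩]


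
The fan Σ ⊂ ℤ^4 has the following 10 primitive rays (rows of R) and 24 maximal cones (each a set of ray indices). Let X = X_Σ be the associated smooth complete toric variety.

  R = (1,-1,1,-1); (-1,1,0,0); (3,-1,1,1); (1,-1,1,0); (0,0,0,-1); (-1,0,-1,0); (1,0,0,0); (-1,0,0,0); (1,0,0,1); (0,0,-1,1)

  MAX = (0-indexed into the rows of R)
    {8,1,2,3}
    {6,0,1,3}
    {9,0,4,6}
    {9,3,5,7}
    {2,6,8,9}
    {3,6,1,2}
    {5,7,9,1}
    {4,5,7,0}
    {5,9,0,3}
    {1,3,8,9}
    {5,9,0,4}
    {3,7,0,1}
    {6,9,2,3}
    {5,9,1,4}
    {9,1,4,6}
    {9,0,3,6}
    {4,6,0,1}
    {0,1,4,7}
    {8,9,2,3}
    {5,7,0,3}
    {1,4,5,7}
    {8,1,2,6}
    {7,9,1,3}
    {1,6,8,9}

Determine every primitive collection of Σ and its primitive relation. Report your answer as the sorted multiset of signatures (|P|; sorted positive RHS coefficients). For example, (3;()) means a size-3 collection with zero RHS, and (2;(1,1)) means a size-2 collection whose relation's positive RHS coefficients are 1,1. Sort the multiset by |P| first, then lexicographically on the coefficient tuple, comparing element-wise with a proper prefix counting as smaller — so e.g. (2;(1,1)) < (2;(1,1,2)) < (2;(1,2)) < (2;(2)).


19 minimal non-faces of Δ(Σ) (on 10 rays):

  • {6,7}:  v_{6} + v_{7} = 0  so sig = (2;())
  • {3,4}:  v_{3} + v_{4} = v_{0}  so sig = (2;(1))
  • {4,8}:  v_{4} + v_{8} = v_{6}  so sig = (2;(1))
  • {5,8}:  v_{5} + v_{8} = v_{9}  so sig = (2;(1))
  • {0,8}:  v_{0} + v_{8} = v_{3} + v_{6}  so sig = (2;(1,1))
  • {2,7}:  v_{2} + v_{7} = v_{3} + v_{8}  so sig = (2;(1,1))
  • {5,6}:  v_{5} + v_{6} = v_{4} + v_{9}  so sig = (2;(1,1))
  • {2,5}:  v_{2} + v_{5} = v_{3} + v_{6} + v_{9}  so sig = (2;(1,1,1))
  • {7,8}:  v_{7} + v_{8} = v_{1} + v_{3} + v_{9}  so sig = (2;(1,1,1))
  • {2,4}:  v_{2} + v_{4} = v_{3} + 2·v_{6}  so sig = (2;(1,2))
  • {0,2}:  v_{0} + v_{2} = 2·v_{3} + 2·v_{6}  so sig = (2;(2,2))
  • {0,1,9}:  v_{0} + v_{1} + v_{9} = 0  so sig = (3;())
  • {1,3,5}:  v_{1} + v_{3} + v_{5} = v_{7}  so sig = (3;(1))
  • {3,6,8}:  v_{3} + v_{6} + v_{8} = v_{2}  so sig = (3;(1))
  • {4,7,9}:  v_{4} + v_{7} + v_{9} = v_{5}  so sig = (3;(1))
  • {0,1,5}:  v_{0} + v_{1} + v_{5} = v_{4} + v_{7}  so sig = (3;(1,1))
  • {0,7,9}:  v_{0} + v_{7} + v_{9} = v_{3} + v_{5}  so sig = (3;(1,1))
  • {1,2,9}:  v_{1} + v_{2} + v_{9} = 2·v_{8}  so sig = (3;(2))
  • {1,3,6,9}:  v_{1} + v_{3} + v_{6} + v_{9} = v_{8}  so sig = (4;(1))

Signatures (|P|; sorted positive RHS coefficients), sorted:
    |P|=2: 11 collections, coeffs (), (1), (1), (1), (1,1), (1,1), (1,1), (1,1,1), (1,1,1), (1,2), (2,2)
    |P|=3: 7 collections, coeffs (), (1), (1), (1), (1,1), (1,1), (2)
    |P|=4: 1 collection, coeffs (1)


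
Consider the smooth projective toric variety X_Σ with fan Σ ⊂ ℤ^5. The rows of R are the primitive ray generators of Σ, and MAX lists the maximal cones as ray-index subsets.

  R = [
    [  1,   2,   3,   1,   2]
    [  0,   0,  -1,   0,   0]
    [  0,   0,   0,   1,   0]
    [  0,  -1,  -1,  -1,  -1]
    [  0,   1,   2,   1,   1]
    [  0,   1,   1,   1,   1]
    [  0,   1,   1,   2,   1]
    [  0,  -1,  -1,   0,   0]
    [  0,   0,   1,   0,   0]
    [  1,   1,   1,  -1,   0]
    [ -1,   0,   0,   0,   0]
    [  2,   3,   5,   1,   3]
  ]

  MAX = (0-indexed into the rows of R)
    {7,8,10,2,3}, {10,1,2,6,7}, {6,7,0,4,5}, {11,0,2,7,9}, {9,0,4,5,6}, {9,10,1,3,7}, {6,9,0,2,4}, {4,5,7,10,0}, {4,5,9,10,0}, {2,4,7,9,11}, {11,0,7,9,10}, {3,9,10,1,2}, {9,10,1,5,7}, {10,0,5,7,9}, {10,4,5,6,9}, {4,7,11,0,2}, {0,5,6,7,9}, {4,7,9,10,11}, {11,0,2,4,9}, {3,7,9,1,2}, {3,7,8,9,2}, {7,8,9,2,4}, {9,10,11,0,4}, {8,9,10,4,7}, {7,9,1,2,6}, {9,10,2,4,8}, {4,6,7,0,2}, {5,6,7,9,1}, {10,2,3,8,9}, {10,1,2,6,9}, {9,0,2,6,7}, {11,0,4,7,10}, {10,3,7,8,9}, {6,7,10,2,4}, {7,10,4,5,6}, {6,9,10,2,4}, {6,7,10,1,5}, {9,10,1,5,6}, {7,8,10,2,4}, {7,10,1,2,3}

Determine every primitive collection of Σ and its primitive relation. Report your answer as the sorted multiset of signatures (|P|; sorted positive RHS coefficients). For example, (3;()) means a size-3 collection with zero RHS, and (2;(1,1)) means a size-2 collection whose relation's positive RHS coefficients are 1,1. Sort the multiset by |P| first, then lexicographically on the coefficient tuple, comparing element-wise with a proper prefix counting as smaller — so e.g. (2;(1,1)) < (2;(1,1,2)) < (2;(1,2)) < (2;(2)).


|primitive collections| = 24. Relations:

  {1,8}:  v_{1} + v_{8} = 0  ⟹  sig = (2;())
  {3,5}:  v_{3} + v_{5} = 0  ⟹  sig = (2;())
  {1,4}:  v_{1} + v_{4} = v_{5}  ⟹  sig = (2;(1))
  {2,5}:  v_{2} + v_{5} = v_{6}  ⟹  sig = (2;(1))
  {3,4}:  v_{3} + v_{4} = v_{8}  ⟹  sig = (2;(1))
  {3,6}:  v_{3} + v_{6} = v_{2}  ⟹  sig = (2;(1))
  {5,8}:  v_{5} + v_{8} = v_{4}  ⟹  sig = (2;(1))
  {6,8}:  v_{6} + v_{8} = v_{2} + v_{4}  ⟹  sig = (2;(1,1))
  {0,3}:  v_{0} + v_{3} = v_{4} + v_{7} + v_{9}  ⟹  sig = (2;(1,1,1))
  {1,11}:  v_{1} + v_{11} = v_{0} + v_{5} + v_{7} + v_{9}  ⟹  sig = (2;(1,1,1,1))
  {0,1}:  v_{0} + v_{1} = 2·v_{5} + v_{7} + v_{9}  ⟹  sig = (2;(1,1,2))
  {0,8}:  v_{0} + v_{8} = 2·v_{4} + v_{7} + v_{9}  ⟹  sig = (2;(1,1,2))
  {6,11}:  v_{6} + v_{11} = 2·v_{0} + v_{2}  ⟹  sig = (2;(1,2))
  {5,11}:  v_{5} + v_{11} = 2·v_{0}  ⟹  sig = (2;(2))
  {3,11}:  v_{3} + v_{11} = 2·v_{4} + 2·v_{7} + 2·v_{9}  ⟹  sig = (2;(2,2,2))
  {8,11}:  v_{8} + v_{11} = 3·v_{4} + 2·v_{7} + 2·v_{9}  ⟹  sig = (2;(2,2,3))
  {0,2,10}:  v_{0} + v_{2} + v_{10} = v_{4} + v_{5}  ⟹  sig = (3;(1,1))
  {2,10,11}:  v_{2} + v_{10} + v_{11} = v_{0} + v_{4}  ⟹  sig = (3;(1,1))
  {0,6,10}:  v_{0} + v_{6} + v_{10} = v_{4} + 2·v_{5}  ⟹  sig = (3;(1,2))
  {2,7,9,10}:  v_{2} + v_{7} + v_{9} + v_{10} = 0  ⟹  sig = (4;())
  {0,4,7,9}:  v_{0} + v_{4} + v_{7} + v_{9} = v_{11}  ⟹  sig = (4;(1))
  {4,5,7,9}:  v_{4} + v_{5} + v_{7} + v_{9} = v_{0}  ⟹  sig = (4;(1))
  {6,7,9,10}:  v_{6} + v_{7} + v_{9} + v_{10} = v_{5}  ⟹  sig = (4;(1))
  {4,6,7,9}:  v_{4} + v_{6} + v_{7} + v_{9} = v_{0} + v_{2}  ⟹  sig = (4;(1,1))

Hence PRS(X_Σ) =
    (2;())
    (2;())
    (2;(1))
    (2;(1))
    (2;(1))
    (2;(1))
    (2;(1))
    (2;(1,1))
    (2;(1,1,1))
    (2;(1,1,1,1))
    (2;(1,1,2))
    (2;(1,1,2))
    (2;(1,2))
    (2;(2))
    (2;(2,2,2))
    (2;(2,2,3))
    (3;(1,1))
    (3;(1,1))
    (3;(1,2))
    (4;())
    (4;(1))
    (4;(1))
    (4;(1))
    (4;(1,1))
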